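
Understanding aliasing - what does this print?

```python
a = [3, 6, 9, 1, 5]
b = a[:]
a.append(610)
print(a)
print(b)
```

Key concept: slice [:] creates copy.
Step by step:
`a = [3, 6, 9, 1, 5]` → a = [3, 6, 9, 1, 5]
`b = a[:]` → b = [3, 6, 9, 1, 5]
`a.append(610)` → a = [3, 6, 9, 1, 5, 610]
`print(a)` → prints [3, 6, 9, 1, 5, 610]
`print(b)` → prints [3, 6, 9, 1, 5]

Answer:
[3, 6, 9, 1, 5, 610]
[3, 6, 9, 1, 5]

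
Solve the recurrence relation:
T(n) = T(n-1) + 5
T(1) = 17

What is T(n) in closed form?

Unrolling: T(n) = T(1) + 5·(n-1) = 17 + 5(n-1) = 5n + 12.

Answer: T(n) = 5n + 12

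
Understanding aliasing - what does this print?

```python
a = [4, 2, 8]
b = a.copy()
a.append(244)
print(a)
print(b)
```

Key concept: list.copy() creates independent copy.
Step by step:
`a = [4, 2, 8]` → a = [4, 2, 8]
`b = a.copy()` → b = [4, 2, 8]
`a.append(244)` → a = [4, 2, 8, 244]
`print(a)` → prints [4, 2, 8, 244]
`print(b)` → prints [4, 2, 8]

Answer:
[4, 2, 8, 244]
[4, 2, 8]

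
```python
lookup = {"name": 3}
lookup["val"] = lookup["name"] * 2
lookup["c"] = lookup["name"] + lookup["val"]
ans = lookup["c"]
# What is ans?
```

Trace:
`lookup = {"name": 3}` → lookup = {'name': 3}
`lookup["val"] = lookup["name"] * 2` → lookup = {'name': 3, 'val': 6}
`lookup["c"] = lookup["name"] + lookup["val"]` → lookup = {'name': 3, 'val': 6, 'c': 9}
`ans = lookup["c"]` → ans = 9
So ans = 9

Answer: 9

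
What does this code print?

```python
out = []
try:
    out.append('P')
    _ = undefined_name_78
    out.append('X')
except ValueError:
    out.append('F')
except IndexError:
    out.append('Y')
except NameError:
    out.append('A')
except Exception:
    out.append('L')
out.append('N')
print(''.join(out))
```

Execution trace: 'P' (try body) → 'A' (except NameError) → 'N' (after the try/except). Output: PAN

Answer: PAN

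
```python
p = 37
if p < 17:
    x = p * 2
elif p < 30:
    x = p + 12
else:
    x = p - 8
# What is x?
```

Trace:
`p = 37` → p = 37
`if p < 17: ...` → p < 17 is False, p < 30 is False, take else branch → x = 29
So x = 29

Answer: 29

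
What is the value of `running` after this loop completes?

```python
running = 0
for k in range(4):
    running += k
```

Sum of 0 to 3 = 6
`running` takes the values: 0 → 1 → 3 → 6

Answer: 6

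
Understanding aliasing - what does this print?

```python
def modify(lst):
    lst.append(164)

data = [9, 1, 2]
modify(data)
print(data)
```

Key concept: function modifies passed list.
Step by step:
`data = [9, 1, 2]` → data = [9, 1, 2]
`modify(data)` → data = [9, 1, 2, 164]
`print(data)` → prints [9, 1, 2, 164]

Answer: [9, 1, 2, 164]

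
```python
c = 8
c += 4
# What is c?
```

Trace:
`c = 8` → c = 8
`c += 4` → c = 12
So c = 12

Answer: 12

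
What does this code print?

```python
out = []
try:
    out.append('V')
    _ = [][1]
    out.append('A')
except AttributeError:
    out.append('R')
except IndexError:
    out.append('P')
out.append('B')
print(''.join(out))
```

Execution trace: 'V' (try body) → 'P' (except IndexError) → 'B' (after the try/except). Output: VPB

Answer: VPB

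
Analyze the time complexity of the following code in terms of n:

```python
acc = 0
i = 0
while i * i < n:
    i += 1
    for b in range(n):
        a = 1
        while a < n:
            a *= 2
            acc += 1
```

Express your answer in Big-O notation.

Each loop level contributes: √n × n × log n. Multiplying the contributions gives O(n√n log n).

Answer: O(n√n log n)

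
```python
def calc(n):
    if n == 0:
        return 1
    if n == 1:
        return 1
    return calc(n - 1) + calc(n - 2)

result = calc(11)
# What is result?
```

Build up from base cases: calc(0)=1, calc(1)=1, calc(2)=2, calc(3)=3, calc(4)=5, calc(5)=8, calc(6)=13, ..., calc(11)=144

Answer: 144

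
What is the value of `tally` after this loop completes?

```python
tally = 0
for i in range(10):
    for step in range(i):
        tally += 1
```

Triangle number: 0+1+2+...+9
`tally` takes the values: 0 → 1 → 2 → 3 → 4 → 5 → 6 → 7 → 8 → 9 → 10 → 11 → 12 → 13 → 14 → 15 → 16 → 17 → 18 → 19 → 20 → 21 → 22 → 23 → 24 → 25 → 26 → 27 → 28 → 29 → … → 41 → 42 → 43 → 44 → 45

Answer: 45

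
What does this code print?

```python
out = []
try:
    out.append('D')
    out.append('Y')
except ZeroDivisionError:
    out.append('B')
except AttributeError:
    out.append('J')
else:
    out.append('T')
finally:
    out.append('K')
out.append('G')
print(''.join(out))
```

Execution trace: 'D' (try body) → 'Y' (try body, no exception) → 'T' (else) → 'K' (finally) → 'G' (after the try/except). Output: DYTKG

Answer: DYTKG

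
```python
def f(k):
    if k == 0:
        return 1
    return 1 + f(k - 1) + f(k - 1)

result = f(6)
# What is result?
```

f(k) = 1 + 2·f(k-1), f(0)=1. Closed form: (1+1)·2^6 - 1 = 127.

Answer: 127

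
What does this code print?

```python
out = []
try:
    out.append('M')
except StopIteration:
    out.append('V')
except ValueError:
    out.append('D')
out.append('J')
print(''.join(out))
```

Execution trace: 'M' (try body, no exception) → 'J' (after the try/except). Output: MJ

Answer: MJ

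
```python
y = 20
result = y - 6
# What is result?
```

Trace:
`y = 20` → y = 20
`result = y - 6` → result = 14
So result = 14

Answer: 14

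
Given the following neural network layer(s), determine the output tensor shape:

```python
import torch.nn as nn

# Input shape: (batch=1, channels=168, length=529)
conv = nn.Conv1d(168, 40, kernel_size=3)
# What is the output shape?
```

Input: (1, 168, 529) -> Output: (1, 40, 527)

Answer: (1, 40, 527)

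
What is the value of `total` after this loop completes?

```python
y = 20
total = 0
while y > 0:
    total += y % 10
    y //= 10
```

Sum digits of 20
`total` takes the values: 0 → 2

Answer: 2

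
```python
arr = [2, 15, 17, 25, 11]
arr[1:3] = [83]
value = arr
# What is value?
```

Trace:
`arr = [2, 15, 17, 25, 11]` → arr = [2, 15, 17, 25, 11]
`arr[1:3] = [83]` → arr = [2, 83, 25, 11]
`value = arr` → value = [2, 83, 25, 11]
So value = [2, 83, 25, 11]

Answer: [2, 83, 25, 11]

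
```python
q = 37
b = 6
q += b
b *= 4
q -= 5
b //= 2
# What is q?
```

Trace:
`q = 37` → q = 37
`b = 6` → b = 6
`q += b` → q = 43
`b *= 4` → b = 24
`q -= 5` → q = 38
`b //= 2` → b = 12
So q = 38

Answer: 38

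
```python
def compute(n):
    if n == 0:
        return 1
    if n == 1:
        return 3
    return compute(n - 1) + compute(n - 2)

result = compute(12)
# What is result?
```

Build up from base cases: compute(0)=1, compute(1)=3, compute(2)=4, compute(3)=7, compute(4)=11, compute(5)=18, compute(6)=29, ..., compute(12)=521

Answer: 521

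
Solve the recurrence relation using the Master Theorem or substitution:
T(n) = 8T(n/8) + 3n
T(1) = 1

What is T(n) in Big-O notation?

By Master Theorem: a=8, b=8, f(n)=3n. Since log_8(8) = 1 and f(n) = Θ(n^1), Case 2 applies. T(n) = O(n log n).

Answer: O(n log n)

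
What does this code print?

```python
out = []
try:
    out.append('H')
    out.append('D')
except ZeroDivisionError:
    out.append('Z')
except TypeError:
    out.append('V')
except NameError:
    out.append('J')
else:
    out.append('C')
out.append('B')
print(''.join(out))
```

Execution trace: 'H' (try body) → 'D' (try body, no exception) → 'C' (else) → 'B' (after the try/except). Output: HDCB

Answer: HDCB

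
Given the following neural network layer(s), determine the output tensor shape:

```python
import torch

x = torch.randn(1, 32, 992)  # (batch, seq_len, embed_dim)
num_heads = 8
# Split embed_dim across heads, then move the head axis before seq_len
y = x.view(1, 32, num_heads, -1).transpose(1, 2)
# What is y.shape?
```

Input: (1, 32, 992) -> head_dim = 992 // 8 = 124; after view: (1, 32, 8, 124) -> after transpose(1, 2): (1, 8, 32, 124) -> Output: (1, 8, 32, 124)

Answer: (1, 8, 32, 124)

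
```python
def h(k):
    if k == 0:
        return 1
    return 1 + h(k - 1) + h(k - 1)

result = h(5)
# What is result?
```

h(k) = 1 + 2·h(k-1), h(0)=1. Closed form: (1+1)·2^5 - 1 = 63.

Answer: 63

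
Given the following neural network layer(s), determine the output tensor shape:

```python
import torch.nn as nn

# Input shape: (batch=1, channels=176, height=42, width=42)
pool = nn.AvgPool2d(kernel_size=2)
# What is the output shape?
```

Input: (1, 176, 42, 42) -> Output: (1, 176, 21, 21)

Answer: (1, 176, 21, 21)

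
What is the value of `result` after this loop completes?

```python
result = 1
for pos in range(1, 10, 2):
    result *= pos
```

Product of 1, 3, 5, ... up to 9
`result` takes the values: 1 → 3 → 15 → 105 → 945

Answer: 945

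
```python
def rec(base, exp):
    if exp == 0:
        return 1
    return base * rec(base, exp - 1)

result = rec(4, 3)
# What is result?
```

rec(4, 3) = 4 * 4 * 4 = 64

Answer: 64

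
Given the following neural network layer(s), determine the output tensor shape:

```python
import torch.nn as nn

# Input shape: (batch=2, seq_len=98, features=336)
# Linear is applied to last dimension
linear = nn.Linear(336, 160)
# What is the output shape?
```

Input: (2, 98, 336) -> Output: (2, 98, 160)

Answer: (2, 98, 160)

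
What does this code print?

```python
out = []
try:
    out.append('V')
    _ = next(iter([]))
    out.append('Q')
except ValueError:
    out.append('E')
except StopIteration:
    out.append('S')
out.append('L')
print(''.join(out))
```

Execution trace: 'V' (try body) → 'S' (except StopIteration) → 'L' (after the try/except). Output: VSL

Answer: VSL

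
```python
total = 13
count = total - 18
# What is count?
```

Trace:
`total = 13` → total = 13
`count = total - 18` → count = -5
So count = -5

Answer: -5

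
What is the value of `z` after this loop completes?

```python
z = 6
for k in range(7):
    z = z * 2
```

Multiply by 2, 7 times: 6 * 2^7 = 768
`z` takes the values: 6 → 12 → 24 → 48 → 96 → 192 → 384 → 768

Answer: 768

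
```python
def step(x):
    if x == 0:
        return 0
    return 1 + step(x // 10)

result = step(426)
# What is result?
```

Count of digits of 426: 3

Answer: 3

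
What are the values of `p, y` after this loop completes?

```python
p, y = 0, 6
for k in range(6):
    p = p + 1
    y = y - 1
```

p goes 0→6, y goes 6→0
`p, y` takes the values: (0, 6) → (1, 6) → (1, 5) → (2, 5) → (2, 4) → (3, 4) → (3, 3) → (4, 3) → (4, 2) → (5, 2) → (5, 1) → (6, 1) → (6, 0)

Answer: 6, 0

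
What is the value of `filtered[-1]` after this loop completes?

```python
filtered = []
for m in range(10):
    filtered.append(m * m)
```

Last element of squares 0 to 9
`filtered` takes the values: [] → [0] → [0, 1] → [0, 1, 4] → [0, 1, 4, 9] → [0, 1, 4, 9, 16] → [0, 1, 4, 9, 16, 25] → [0, 1, 4, 9, 16, 25, 36] → [0, 1, 4, 9, 16, 25, 36, 49] → [0, 1, 4, 9, 16, 25, 36, 49, 64] → [0, 1, 4, 9, 16, 25, 36, 49, 64, 81]
So `filtered[-1]` = 81

Answer: 81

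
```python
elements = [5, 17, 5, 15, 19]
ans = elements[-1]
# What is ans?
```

Trace:
`elements = [5, 17, 5, 15, 19]` → elements = [5, 17, 5, 15, 19]
`ans = elements[-1]` → ans = 19
So ans = 19

Answer: 19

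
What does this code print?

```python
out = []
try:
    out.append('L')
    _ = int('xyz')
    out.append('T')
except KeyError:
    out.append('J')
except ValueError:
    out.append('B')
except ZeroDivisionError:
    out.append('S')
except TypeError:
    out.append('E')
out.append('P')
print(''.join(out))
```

Execution trace: 'L' (try body) → 'B' (except ValueError) → 'P' (after the try/except). Output: LBP

Answer: LBP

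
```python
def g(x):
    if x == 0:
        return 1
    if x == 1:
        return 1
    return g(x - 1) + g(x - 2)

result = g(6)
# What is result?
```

Build up from base cases: g(0)=1, g(1)=1, g(2)=2, g(3)=3, g(4)=5, g(5)=8, g(6)=13

Answer: 13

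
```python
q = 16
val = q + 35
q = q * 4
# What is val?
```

Trace:
`q = 16` → q = 16
`val = q + 35` → val = 51
`q = q * 4` → q = 64
So val = 51

Answer: 51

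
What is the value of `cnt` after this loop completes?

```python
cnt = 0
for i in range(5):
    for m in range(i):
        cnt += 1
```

Triangle number: 0+1+2+...+4
`cnt` takes the values: 0 → 1 → 2 → 3 → 4 → 5 → 6 → 7 → 8 → 9 → 10

Answer: 10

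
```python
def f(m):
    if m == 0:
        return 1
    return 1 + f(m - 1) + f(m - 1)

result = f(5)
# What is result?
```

f(m) = 1 + 2·f(m-1), f(0)=1. Closed form: (1+1)·2^5 - 1 = 63.

Answer: 63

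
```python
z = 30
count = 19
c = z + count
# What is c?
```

Trace:
`z = 30` → z = 30
`count = 19` → count = 19
`c = z + count` → c = 49
So c = 49

Answer: 49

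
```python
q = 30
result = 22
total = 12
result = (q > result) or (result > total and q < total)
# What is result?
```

Trace:
`q = 30` → q = 30
`result = 22` → result = 22
`total = 12` → total = 12
`result = (q > result) or (result > total and q < total)` → result = True
So result = True

Answer: True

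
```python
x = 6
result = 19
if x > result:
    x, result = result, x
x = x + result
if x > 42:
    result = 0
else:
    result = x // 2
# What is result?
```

Trace:
`x = 6` → x = 6
`result = 19` → result = 19
`if x > result: ...` → x > result is False → no variable changes
`x = x + result` → x = 25
`if x > 42: ...` → x > 42 is False, take else branch → result = 12
So result = 12

Answer: 12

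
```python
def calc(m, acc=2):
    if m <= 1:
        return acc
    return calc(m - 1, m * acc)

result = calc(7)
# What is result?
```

Accumulator trace (n, acc): (7, 2) -> (6, 14) -> (5, 84) -> (4, 420) -> (3, 1680) -> (2, 5040) -> (1, 10080) -> return 10080

Answer: 10080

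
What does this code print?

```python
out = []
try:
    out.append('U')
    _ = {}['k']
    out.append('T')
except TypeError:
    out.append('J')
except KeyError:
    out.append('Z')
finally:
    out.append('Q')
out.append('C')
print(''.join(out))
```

Execution trace: 'U' (try body) → 'Z' (except KeyError) → 'Q' (finally) → 'C' (after the try/except). Output: UZQC

Answer: UZQC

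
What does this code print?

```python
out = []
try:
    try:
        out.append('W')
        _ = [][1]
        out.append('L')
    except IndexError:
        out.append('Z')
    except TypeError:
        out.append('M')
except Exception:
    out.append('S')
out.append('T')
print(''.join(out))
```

Execution trace: 'W' (inner try body) → 'Z' (inner except IndexError) → 'T' (after the try/except). Output: WZT

Answer: WZT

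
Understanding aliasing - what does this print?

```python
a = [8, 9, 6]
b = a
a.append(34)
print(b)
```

Key concept: basic list aliasing.
Step by step:
`a = [8, 9, 6]` → a = [8, 9, 6]
`b = a` → b = [8, 9, 6] (same object as a)
`a.append(34)` → a = [8, 9, 6, 34] (same object as b); b = [8, 9, 6, 34] (same object as a)
`print(b)` → prints [8, 9, 6, 34]

Answer: [8, 9, 6, 34]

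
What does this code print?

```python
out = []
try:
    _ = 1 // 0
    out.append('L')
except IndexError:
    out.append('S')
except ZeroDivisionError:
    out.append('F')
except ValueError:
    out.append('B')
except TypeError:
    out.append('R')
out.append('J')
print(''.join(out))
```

Execution trace: 'F' (except ZeroDivisionError) → 'J' (after the try/except). Output: FJ

Answer: FJ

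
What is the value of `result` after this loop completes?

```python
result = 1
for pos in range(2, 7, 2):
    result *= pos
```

Product of even numbers 2 to 6
`result` takes the values: 1 → 2 → 8 → 48

Answer: 48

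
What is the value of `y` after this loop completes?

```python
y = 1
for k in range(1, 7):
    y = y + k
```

Start at 1, add 1 through 6
`y` takes the values: 1 → 2 → 4 → 7 → 11 → 16 → 22

Answer: 22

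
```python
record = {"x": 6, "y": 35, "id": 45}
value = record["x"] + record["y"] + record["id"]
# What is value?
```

Trace:
`record = {"x": 6, "y": 35, "id": 45}` → record = {'x': 6, 'y': 35, 'id': 45}
`value = record["x"] + record["y"] + record["id"]` → value = 86
So value = 86

Answer: 86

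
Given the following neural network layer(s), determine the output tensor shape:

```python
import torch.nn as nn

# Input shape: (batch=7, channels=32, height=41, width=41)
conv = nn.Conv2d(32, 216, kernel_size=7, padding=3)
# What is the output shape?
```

Input: (7, 32, 41, 41) -> Output: (7, 216, 41, 41)

Answer: (7, 216, 41, 41)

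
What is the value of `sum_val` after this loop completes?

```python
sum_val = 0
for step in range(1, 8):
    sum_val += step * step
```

Sum of squares 1² to 7² = 140
`sum_val` takes the values: 0 → 1 → 5 → 14 → 30 → 55 → 91 → 140

Answer: 140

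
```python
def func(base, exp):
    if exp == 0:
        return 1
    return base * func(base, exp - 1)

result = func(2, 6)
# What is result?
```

func(2, 6) = 2 * 2 * 2 * 2 * 2 * 2 = 64

Answer: 64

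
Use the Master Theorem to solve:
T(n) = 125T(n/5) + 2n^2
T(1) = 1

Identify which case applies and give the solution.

a=125, b=5, f(n)=2n^2. log_5(125) = 3. Since c=2 < 3, Case 1 applies: T(n) = Θ(n^log_b(a)) = O(n^3).

Answer: O(n^3) - Case 1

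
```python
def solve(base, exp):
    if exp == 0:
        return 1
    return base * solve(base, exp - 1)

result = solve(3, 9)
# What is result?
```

solve(3, 9) = 3 * 3 * 3 * 3 * 3 * 3 * 3 * 3 * 3 = 19683

Answer: 19683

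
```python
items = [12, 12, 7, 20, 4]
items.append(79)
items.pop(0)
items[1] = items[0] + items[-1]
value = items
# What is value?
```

Trace:
`items = [12, 12, 7, 20, 4]` → items = [12, 12, 7, 20, 4]
`items.append(79)` → items = [12, 12, 7, 20, 4, 79]
`items.pop(0)` → items = [12, 7, 20, 4, 79]
`items[1] = items[0] + items[-1]` → items = [12, 91, 20, 4, 79]
`value = items` → value = [12, 91, 20, 4, 79]
So value = [12, 91, 20, 4, 79]

Answer: [12, 91, 20, 4, 79]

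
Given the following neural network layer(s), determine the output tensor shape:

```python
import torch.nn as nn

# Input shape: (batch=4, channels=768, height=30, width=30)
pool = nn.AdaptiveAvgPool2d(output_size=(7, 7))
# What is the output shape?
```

Input: (4, 768, 30, 30) -> Output: (4, 768, 7, 7)

Answer: (4, 768, 7, 7)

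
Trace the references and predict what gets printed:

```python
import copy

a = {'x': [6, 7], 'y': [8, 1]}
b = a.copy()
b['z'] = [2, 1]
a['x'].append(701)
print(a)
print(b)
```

Key concept: shallow copy of dict with mutable values.
Step by step:
`a = {'x': [6, 7], 'y': [8, 1]}` → a = {'x': [6, 7], 'y': [8, 1]}
`b = a.copy()` → b = {'x': [6, 7], 'y': [8, 1]}
`b['z'] = [2, 1]` → b = {'x': [6, 7], 'y': [8, 1], 'z': [2, 1]}
`a['x'].append(701)` → a = {'x': [6, 7, 701], 'y': [8, 1]}; b = {'x': [6, 7, 701], 'y': [8, 1], 'z': [2, 1]}
`print(a)` → prints {'x': [6, 7, 701], 'y': [8, 1]}
`print(b)` → prints {'x': [6, 7, 701], 'y': [8, 1], 'z': [2, 1]}

Answer:
{'x': [6, 7, 701], 'y': [8, 1]}
{'x': [6, 7, 701], 'y': [8, 1], 'z': [2, 1]}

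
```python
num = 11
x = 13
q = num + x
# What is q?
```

Trace:
`num = 11` → num = 11
`x = 13` → x = 13
`q = num + x` → q = 24
So q = 24

Answer: 24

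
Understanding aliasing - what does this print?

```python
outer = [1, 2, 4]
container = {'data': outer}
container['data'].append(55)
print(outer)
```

Key concept: dict holds reference to list.
Step by step:
`outer = [1, 2, 4]` → outer = [1, 2, 4]
`container = {'data': outer}` → container = {'data': [1, 2, 4]}
`container['data'].append(55)` → outer = [1, 2, 4, 55]; container = {'data': [1, 2, 4, 55]}
`print(outer)` → prints [1, 2, 4, 55]

Answer: [1, 2, 4, 55]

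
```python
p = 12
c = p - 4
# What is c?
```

Trace:
`p = 12` → p = 12
`c = p - 4` → c = 8
So c = 8

Answer: 8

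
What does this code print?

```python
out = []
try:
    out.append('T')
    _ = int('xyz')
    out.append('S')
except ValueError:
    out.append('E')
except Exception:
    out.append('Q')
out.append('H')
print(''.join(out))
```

Execution trace: 'T' (try body) → 'E' (except ValueError) → 'H' (after the try/except). Output: TEH

Answer: TEH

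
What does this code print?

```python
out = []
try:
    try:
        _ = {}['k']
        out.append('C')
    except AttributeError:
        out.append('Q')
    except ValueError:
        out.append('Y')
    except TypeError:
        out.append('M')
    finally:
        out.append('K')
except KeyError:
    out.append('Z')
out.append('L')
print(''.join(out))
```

Execution trace: 'K' (inner finally) → 'Z' (outer except KeyError) → 'L' (after the try/except). Output: KZL

Answer: KZL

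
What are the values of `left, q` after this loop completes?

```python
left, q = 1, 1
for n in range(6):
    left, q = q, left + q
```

Fibonacci: after 6 iterations
`left, q` takes the values: (1, 1) → (1, 2) → (2, 3) → (3, 5) → (5, 8) → (8, 13) → (13, 21)

Answer: 13, 21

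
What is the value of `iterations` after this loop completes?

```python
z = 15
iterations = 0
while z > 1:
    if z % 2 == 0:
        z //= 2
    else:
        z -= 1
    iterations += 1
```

Steps to reduce 15 to 1
`iterations` takes the values: 0 → 1 → 2 → 3 → 4 → 5 → 6

Answer: 6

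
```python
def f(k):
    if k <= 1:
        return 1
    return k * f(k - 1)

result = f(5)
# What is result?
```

f(5) = 5 * 4 * 3 * 2 * 1 = 120

Answer: 120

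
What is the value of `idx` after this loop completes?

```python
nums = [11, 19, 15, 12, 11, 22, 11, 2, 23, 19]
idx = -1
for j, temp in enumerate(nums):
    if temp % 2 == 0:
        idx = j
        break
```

First even number index in [11, 19, 15, 12, 11, 22, 11, 2, 23, 19]
`idx` takes the values: -1 → 3

Answer: 3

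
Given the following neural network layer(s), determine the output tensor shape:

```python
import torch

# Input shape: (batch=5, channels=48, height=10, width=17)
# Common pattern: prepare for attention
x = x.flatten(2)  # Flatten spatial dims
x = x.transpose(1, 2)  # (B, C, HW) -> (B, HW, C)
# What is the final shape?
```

Input: (5, 48, 10, 17) -> after flatten(2): (5, 48, 170) -> Output: (5, 170, 48)

Answer: (5, 170, 48)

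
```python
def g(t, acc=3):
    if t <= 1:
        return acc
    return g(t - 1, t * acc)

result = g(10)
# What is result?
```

Accumulator trace (n, acc): (10, 3) -> (9, 30) -> (8, 270) -> (7, 2160) -> (6, 15120) -> (5, 90720) -> (4, 453600) -> (3, 1814400) -> (2, 5443200) -> (1, 10886400) -> return 10886400

Answer: 10886400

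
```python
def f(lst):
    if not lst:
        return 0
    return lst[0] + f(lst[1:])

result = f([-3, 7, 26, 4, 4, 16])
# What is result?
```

(-3) + 7 + 26 + 4 + 4 + 16 + 0 = 54

Answer: 54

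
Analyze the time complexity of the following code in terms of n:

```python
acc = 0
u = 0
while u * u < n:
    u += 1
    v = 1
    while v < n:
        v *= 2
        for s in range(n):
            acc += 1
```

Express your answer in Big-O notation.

Each loop level contributes: √n × log n × n. Multiplying the contributions gives O(n√n log n).

Answer: O(n√n log n)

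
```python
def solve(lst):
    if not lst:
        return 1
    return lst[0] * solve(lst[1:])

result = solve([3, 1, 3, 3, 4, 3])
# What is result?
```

Product over [3, 1, 3, 3, 4, 3] = 3 * 1 * 3 * 3 * 4 * 3 = 324

Answer: 324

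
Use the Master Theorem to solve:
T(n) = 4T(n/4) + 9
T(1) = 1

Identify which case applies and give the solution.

a=4, b=4, f(n)=9. log_4(4) = 1. Since c=0 < 1, Case 1 applies: T(n) = Θ(n^log_b(a)) = O(n).

Answer: O(n) - Case 1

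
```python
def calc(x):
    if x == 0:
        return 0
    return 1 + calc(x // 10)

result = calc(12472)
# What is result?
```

Count of digits of 12472: 5

Answer: 5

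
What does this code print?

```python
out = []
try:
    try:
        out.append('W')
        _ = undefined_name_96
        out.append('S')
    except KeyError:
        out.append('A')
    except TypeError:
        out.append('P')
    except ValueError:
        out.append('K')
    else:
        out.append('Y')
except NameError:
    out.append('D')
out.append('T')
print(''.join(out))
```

Execution trace: 'W' (inner try body) → 'D' (outer except NameError) → 'T' (after the try/except). Output: WDT

Answer: WDT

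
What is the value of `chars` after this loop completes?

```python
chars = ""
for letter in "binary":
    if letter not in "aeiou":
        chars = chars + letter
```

Remove vowels from 'binary'
`chars` takes the values: "" → "b" → "bn" → "bnr" → "bnry"

Answer: "bnry"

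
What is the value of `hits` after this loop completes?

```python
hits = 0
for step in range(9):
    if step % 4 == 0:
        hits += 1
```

Count numbers divisible by 4 in range(9)
`hits` takes the values: 0 → 1 → 2 → 3

Answer: 3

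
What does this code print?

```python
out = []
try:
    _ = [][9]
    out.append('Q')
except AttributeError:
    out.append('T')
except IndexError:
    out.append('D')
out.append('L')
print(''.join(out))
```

Execution trace: 'D' (except IndexError) → 'L' (after the try/except). Output: DL

Answer: DL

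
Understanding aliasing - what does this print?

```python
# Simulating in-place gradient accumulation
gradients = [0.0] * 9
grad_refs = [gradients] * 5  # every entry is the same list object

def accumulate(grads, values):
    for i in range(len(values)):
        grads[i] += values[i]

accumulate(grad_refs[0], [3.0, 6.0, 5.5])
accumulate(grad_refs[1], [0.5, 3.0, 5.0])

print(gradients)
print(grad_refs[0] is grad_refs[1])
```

Key concept: gradient accumulation aliasing.
Step by step:
`gradients = [0.0] * 9` → gradients = [0.0, 0.0, 0.0, 0.0, 0.0, 0.0, 0.0, 0.0, 0.0]
`grad_refs = [gradients] * 5` → grad_refs = [[0.0, 0.0, 0.0, 0.0, 0.0, 0.0, 0.0, 0.0, 0.0], [0.0, 0.0, 0.0, 0.0, 0.0, 0.0, 0.0, 0.0, 0.0], [0.0, 0.0, 0.0, 0.0, 0.0, 0.0, 0.0, 0.0, 0.0], [0.0, 0.0, 0.0, 0.0, 0.0, 0.0, 0.0, 0.0, 0.0], [0.0, 0.0, 0.0, 0.0, 0.0, 0.0, 0.0, 0.0, 0.0]]
`accumulate(grad_refs[0], [3.0, 6.0, 5.5])` → gradients = [3.0, 6.0, 5.5, 0.0, 0.0, 0.0, 0.0, 0.0, 0.0]; grad_refs = [[3.0, 6.0, 5.5, 0.0, 0.0, 0.0, 0.0, 0.0, 0.0], [3.0, 6.0, 5.5, 0.0, 0.0, 0.0, 0.0, 0.0, 0.0], [3.0, 6.0, 5.5, 0.0, 0.0, 0.0, 0.0, 0.0, 0.0], [3.0, 6.0, 5.5, 0.0, 0.0, 0.0, 0.0, 0.0, 0.0], [3.0, 6.0, 5.5, 0.0, 0.0, 0.0, 0.0, 0.0, 0.0]]
`accumulate(grad_refs[1], [0.5, 3.0, 5.0])` → gradients = [3.5, 9.0, 10.5, 0.0, 0.0, 0.0, 0.0, 0.0, 0.0]; grad_refs = [[3.5, 9.0, 10.5, 0.0, 0.0, 0.0, 0.0, 0.0, 0.0], [3.5, 9.0, 10.5, 0.0, 0.0, 0.0, 0.0, 0.0, 0.0], [3.5, 9.0, 10.5, 0.0, 0.0, 0.0, 0.0, 0.0, 0.0], [3.5, 9.0, 10.5, 0.0, 0.0, 0.0, 0.0, 0.0, 0.0], [3.5, 9.0, 10.5, 0.0, 0.0, 0.0, 0.0, 0.0, 0.0]]
`print(gradients)` → prints [3.5, 9.0, 10.5, 0.0, 0.0, 0.0, 0.0, 0.0, 0.0]
`print(grad_refs[0] is grad_refs[1])` → prints True

Answer:
[3.5, 9.0, 10.5, 0.0, 0.0, 0.0, 0.0, 0.0, 0.0]
True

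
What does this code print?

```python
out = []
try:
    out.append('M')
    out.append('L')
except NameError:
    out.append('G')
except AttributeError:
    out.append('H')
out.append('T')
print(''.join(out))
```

Execution trace: 'M' (try body) → 'L' (try body, no exception) → 'T' (after the try/except). Output: MLT

Answer: MLT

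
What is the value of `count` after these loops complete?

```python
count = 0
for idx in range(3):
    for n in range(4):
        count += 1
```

3 * 4 = 12
`count` takes the values: 0 → 1 → 2 → 3 → 4 → 5 → 6 → 7 → 8 → 9 → 10 → 11 → 12

Answer: 12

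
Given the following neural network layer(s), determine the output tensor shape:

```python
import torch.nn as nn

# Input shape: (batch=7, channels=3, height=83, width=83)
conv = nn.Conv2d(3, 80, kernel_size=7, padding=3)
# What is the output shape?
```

Input: (7, 3, 83, 83) -> Output: (7, 80, 83, 83)

Answer: (7, 80, 83, 83)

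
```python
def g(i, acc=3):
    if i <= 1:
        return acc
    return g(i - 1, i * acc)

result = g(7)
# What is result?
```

Accumulator trace (n, acc): (7, 3) -> (6, 21) -> (5, 126) -> (4, 630) -> (3, 2520) -> (2, 7560) -> (1, 15120) -> return 15120

Answer: 15120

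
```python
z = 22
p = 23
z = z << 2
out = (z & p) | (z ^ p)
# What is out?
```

Trace:
`z = 22` → z = 22
`p = 23` → p = 23
`z = z << 2` → z = 88
`out = (z & p) | (z ^ p)` → out = 95
So out = 95

Answer: 95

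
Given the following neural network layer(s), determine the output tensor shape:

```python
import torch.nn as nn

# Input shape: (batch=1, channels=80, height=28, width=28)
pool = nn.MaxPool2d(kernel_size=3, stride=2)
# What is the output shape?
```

Input: (1, 80, 28, 28) -> Output: (1, 80, 13, 13)

Answer: (1, 80, 13, 13)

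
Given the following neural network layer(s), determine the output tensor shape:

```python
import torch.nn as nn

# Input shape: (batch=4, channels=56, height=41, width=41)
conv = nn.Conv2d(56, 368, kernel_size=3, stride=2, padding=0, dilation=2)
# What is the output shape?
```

Input: (4, 56, 41, 41) -> Output: (4, 368, 19, 19)

Answer: (4, 368, 19, 19)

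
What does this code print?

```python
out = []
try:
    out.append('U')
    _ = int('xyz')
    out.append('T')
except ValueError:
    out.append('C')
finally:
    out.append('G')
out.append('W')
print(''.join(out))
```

Execution trace: 'U' (try body) → 'C' (except ValueError) → 'G' (finally) → 'W' (after the try/except). Output: UCGW

Answer: UCGW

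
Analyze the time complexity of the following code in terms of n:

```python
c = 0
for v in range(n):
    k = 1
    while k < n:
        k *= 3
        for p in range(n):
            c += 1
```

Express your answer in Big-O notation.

Each loop level contributes: n × log n × n. Multiplying the contributions gives O(n^2 log n).

Answer: O(n^2 log n)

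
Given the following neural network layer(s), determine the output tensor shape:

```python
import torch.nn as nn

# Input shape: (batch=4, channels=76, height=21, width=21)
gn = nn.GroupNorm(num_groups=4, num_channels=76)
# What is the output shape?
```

Input: (4, 76, 21, 21) -> Output: (4, 76, 21, 21)

Answer: (4, 76, 21, 21)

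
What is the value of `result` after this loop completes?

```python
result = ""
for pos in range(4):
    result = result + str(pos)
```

Concatenate digits 0 to 3
`result` takes the values: "" → "0" → "01" → "012" → "0123"

Answer: "0123"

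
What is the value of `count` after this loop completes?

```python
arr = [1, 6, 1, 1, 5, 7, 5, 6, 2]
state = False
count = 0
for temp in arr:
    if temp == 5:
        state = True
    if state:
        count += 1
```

Count elements after first 5 in [1, 6, 1, 1, 5, 7, 5, 6, 2]
`count` takes the values: 0 → 1 → 2 → 3 → 4 → 5

Answer: 5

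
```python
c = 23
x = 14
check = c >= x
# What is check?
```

Trace:
`c = 23` → c = 23
`x = 14` → x = 14
`check = c >= x` → check = True
So check = True

Answer: True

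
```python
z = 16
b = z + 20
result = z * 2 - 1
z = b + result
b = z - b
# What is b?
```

Trace:
`z = 16` → z = 16
`b = z + 20` → b = 36
`result = z * 2 - 1` → result = 31
`z = b + result` → z = 67
`b = z - b` → b = 31
So b = 31

Answer: 31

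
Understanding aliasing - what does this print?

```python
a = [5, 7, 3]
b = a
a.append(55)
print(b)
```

Key concept: basic list aliasing.
Step by step:
`a = [5, 7, 3]` → a = [5, 7, 3]
`b = a` → b = [5, 7, 3] (same object as a)
`a.append(55)` → a = [5, 7, 3, 55] (same object as b); b = [5, 7, 3, 55] (same object as a)
`print(b)` → prints [5, 7, 3, 55]

Answer: [5, 7, 3, 55]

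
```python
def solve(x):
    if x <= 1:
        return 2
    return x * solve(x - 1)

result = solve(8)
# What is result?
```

solve(8) = 8 * 7 * 6 * 5 * 4 * 3 * 2 * 2 = 80640

Answer: 80640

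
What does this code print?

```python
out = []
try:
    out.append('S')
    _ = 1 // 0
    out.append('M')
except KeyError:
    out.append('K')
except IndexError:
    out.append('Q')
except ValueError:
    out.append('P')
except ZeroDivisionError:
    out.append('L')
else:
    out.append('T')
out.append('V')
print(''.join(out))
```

Execution trace: 'S' (try body) → 'L' (except ZeroDivisionError) → 'V' (after the try/except). Output: SLV

Answer: SLV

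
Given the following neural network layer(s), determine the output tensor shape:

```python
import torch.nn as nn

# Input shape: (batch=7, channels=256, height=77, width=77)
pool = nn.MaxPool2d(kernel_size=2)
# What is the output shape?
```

Input: (7, 256, 77, 77) -> Output: (7, 256, 38, 38)

Answer: (7, 256, 38, 38)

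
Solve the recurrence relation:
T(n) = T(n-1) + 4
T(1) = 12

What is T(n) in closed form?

Unrolling: T(n) = T(1) + 4·(n-1) = 12 + 4(n-1) = 4n + 8.

Answer: T(n) = 4n + 8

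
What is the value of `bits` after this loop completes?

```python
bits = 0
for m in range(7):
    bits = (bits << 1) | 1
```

Build 7 consecutive 1-bits: 0b1111111
`bits` takes the values: 0 → 1 → 3 → 7 → 15 → 31 → 63 → 127

Answer: 127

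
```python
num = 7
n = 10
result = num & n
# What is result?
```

Trace:
`num = 7` → num = 7
`n = 10` → n = 10
`result = num & n` → result = 2
So result = 2

Answer: 2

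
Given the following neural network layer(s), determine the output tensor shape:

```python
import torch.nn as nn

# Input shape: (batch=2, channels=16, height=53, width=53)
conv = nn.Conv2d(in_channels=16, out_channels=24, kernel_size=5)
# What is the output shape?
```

Input: (2, 16, 53, 53) -> Output: (2, 24, 49, 49)

Answer: (2, 24, 49, 49)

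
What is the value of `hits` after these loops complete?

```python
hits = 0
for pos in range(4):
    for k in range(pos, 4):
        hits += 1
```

Upper triangle: 4 + 3 + ... + 1
`hits` takes the values: 0 → 1 → 2 → 3 → 4 → 5 → 6 → 7 → 8 → 9 → 10

Answer: 10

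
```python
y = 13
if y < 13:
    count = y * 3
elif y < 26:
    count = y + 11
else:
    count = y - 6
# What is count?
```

Trace:
`y = 13` → y = 13
`if y < 13: ...` → y < 13 is False, y < 26 is True → count = 24
So count = 24

Answer: 24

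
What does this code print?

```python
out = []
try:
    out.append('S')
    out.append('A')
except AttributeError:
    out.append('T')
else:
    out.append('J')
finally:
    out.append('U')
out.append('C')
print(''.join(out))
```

Execution trace: 'S' (try body) → 'A' (try body, no exception) → 'J' (else) → 'U' (finally) → 'C' (after the try/except). Output: SAJUC

Answer: SAJUC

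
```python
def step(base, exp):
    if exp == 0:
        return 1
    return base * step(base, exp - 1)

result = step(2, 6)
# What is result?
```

step(2, 6) = 2 * 2 * 2 * 2 * 2 * 2 = 64

Answer: 64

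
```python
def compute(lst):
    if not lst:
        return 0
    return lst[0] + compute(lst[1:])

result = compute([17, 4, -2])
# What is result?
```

17 + 4 + (-2) + 0 = 19

Answer: 19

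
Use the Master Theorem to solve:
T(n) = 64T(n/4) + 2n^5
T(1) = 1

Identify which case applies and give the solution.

a=64, b=4, f(n)=2n^5. log_4(64) = 3. Since c=5 > 3 and the regularity condition holds (64(n/4)^5 = (64/4^5)n^5 with 64/4^5 < 1), Case 3 applies: T(n) = Θ(f(n)) = O(n^5).

Answer: O(n^5) - Case 3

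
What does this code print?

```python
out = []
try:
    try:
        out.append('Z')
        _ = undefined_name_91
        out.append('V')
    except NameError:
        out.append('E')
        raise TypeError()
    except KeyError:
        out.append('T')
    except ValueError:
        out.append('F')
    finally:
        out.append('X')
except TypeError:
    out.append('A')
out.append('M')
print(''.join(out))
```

Execution trace: 'Z' (inner try body) → 'E' (inner except NameError) → 'X' (inner finally) → 'A' (outer except TypeError) → 'M' (after the try/except). Output: ZEXAM

Answer: ZEXAM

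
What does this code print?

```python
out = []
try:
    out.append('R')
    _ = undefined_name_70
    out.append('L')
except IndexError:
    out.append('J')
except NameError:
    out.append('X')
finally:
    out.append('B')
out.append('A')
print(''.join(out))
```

Execution trace: 'R' (try body) → 'X' (except NameError) → 'B' (finally) → 'A' (after the try/except). Output: RXBA

Answer: RXBA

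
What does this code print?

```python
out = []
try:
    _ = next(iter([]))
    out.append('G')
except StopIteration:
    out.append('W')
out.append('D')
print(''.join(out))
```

Execution trace: 'W' (except StopIteration) → 'D' (after the try/except). Output: WD

Answer: WD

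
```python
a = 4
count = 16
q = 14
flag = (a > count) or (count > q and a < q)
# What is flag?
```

Trace:
`a = 4` → a = 4
`count = 16` → count = 16
`q = 14` → q = 14
`flag = (a > count) or (count > q and a < q)` → flag = True
So flag = True

Answer: True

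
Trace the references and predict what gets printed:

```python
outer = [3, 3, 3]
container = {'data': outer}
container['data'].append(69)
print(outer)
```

Key concept: dict holds reference to list.
Step by step:
`outer = [3, 3, 3]` → outer = [3, 3, 3]
`container = {'data': outer}` → container = {'data': [3, 3, 3]}
`container['data'].append(69)` → outer = [3, 3, 3, 69]; container = {'data': [3, 3, 3, 69]}
`print(outer)` → prints [3, 3, 3, 69]

Answer: [3, 3, 3, 69]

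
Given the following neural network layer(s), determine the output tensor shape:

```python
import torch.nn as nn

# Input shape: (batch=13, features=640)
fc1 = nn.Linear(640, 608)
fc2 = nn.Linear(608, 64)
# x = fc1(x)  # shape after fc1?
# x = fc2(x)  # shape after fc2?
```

Input: (13, 640) -> after fc1: (13, 608) -> Output: (13, 64)

Answer: (13, 64)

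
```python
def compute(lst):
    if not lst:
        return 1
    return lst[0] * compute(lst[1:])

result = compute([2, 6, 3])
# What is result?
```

Product over [2, 6, 3] = 2 * 6 * 3 = 36

Answer: 36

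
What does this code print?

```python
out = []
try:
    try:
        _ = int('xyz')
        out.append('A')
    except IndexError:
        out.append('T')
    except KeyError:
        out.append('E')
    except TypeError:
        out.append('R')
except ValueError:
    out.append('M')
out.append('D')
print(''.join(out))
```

Execution trace: 'M' (outer except ValueError) → 'D' (after the try/except). Output: MD

Answer: MD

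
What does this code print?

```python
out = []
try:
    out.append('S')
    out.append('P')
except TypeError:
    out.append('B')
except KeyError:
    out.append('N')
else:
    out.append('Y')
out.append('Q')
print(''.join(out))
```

Execution trace: 'S' (try body) → 'P' (try body, no exception) → 'Y' (else) → 'Q' (after the try/except). Output: SPYQ

Answer: SPYQ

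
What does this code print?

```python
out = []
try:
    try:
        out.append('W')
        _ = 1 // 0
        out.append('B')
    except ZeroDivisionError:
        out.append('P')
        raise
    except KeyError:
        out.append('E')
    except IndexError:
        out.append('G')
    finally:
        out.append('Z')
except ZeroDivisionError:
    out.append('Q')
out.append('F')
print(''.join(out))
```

Execution trace: 'W' (try body) → 'P' (except ZeroDivisionError) → 'Z' (finally) → 'Q' (outer except ZeroDivisionError) → 'F' (after the try/except). Output: WPZQF

Answer: WPZQF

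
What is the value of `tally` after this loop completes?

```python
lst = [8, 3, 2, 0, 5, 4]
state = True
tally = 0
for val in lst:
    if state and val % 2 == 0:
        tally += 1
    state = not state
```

Count even values at even positions
`tally` takes the values: 0 → 1 → 2

Answer: 2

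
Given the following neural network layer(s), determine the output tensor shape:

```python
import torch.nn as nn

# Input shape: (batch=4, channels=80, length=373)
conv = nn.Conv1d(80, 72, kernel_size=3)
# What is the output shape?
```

Input: (4, 80, 373) -> Output: (4, 72, 371)

Answer: (4, 72, 371)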